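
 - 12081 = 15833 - 27914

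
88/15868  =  22/3967=0.01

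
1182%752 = 430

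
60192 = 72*836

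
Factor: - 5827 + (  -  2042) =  - 7869 = - 3^1 * 43^1*61^1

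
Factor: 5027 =11^1*457^1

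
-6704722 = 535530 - 7240252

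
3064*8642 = 26479088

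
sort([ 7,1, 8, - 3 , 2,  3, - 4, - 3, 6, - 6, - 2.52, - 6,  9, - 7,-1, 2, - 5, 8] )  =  [ - 7, - 6 , - 6, - 5, - 4, - 3, - 3 , - 2.52, - 1,  1, 2,2,3, 6, 7, 8,  8,9 ]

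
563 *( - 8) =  -4504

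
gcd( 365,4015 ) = 365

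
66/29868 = 11/4978  =  0.00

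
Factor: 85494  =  2^1*3^1*14249^1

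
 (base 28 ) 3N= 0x6b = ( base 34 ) 35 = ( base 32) 3B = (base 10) 107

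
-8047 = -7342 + -705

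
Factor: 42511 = 7^1*6073^1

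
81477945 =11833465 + 69644480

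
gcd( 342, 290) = 2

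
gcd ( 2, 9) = 1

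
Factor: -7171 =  - 71^1*101^1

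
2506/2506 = 1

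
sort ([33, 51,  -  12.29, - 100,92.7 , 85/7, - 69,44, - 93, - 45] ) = [ - 100, - 93, - 69, - 45, - 12.29,85/7,33, 44,51,  92.7]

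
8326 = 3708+4618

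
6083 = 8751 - 2668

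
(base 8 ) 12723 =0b1010111010011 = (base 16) 15D3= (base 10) 5587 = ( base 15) 19C7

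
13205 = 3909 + 9296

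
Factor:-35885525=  - 5^2*13^1*109^1 * 1013^1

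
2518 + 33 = 2551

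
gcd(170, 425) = 85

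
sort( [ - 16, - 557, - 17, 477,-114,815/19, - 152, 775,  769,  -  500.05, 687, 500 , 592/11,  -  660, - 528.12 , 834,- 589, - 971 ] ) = [ -971, - 660,-589, - 557, - 528.12,  -  500.05, - 152, - 114,-17, - 16,815/19, 592/11,477,  500,  687,769, 775, 834]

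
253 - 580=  - 327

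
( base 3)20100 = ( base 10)171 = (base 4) 2223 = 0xab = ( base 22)7H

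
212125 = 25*8485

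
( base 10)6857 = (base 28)8KP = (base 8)15311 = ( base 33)69Q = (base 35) 5kw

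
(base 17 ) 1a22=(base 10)7839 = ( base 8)17237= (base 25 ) cde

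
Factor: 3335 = 5^1 * 23^1*29^1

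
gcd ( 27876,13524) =276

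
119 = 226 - 107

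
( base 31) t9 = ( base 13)54B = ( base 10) 908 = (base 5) 12113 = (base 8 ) 1614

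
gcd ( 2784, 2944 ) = 32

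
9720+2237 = 11957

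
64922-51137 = 13785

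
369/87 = 123/29= 4.24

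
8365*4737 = 39625005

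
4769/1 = 4769   =  4769.00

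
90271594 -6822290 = 83449304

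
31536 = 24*1314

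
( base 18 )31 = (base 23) 29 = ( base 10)55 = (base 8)67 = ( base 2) 110111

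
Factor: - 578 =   -  2^1*17^2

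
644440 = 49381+595059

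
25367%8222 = 701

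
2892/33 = 964/11 = 87.64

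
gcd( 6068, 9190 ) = 2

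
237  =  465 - 228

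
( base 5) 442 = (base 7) 233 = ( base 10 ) 122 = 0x7A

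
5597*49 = 274253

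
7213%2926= 1361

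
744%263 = 218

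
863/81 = 10 + 53/81 = 10.65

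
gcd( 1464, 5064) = 24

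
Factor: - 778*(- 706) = 549268 = 2^2*353^1* 389^1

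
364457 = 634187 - 269730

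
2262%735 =57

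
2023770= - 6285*( - 322 )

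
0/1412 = 0 = 0.00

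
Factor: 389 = 389^1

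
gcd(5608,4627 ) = 1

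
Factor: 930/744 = 5/4 = 2^( - 2)*5^1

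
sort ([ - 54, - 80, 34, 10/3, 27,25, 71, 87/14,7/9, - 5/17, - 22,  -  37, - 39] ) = [ - 80, - 54, - 39, - 37, - 22, - 5/17, 7/9 , 10/3, 87/14 , 25, 27,  34, 71 ] 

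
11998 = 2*5999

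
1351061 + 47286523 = 48637584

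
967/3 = 967/3 = 322.33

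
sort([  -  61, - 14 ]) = [-61 , - 14] 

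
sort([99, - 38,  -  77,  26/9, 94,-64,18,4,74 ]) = [-77, -64, - 38,26/9 , 4, 18, 74,94, 99 ]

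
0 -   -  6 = 6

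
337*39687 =13374519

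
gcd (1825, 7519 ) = 73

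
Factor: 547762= 2^1 * 273881^1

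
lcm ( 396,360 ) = 3960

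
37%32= 5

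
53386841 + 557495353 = 610882194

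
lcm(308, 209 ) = 5852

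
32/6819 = 32/6819=0.00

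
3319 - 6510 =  - 3191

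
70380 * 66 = 4645080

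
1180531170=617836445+562694725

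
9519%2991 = 546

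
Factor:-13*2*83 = -2158 = - 2^1*13^1*83^1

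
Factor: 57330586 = 2^1 * 28665293^1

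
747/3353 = 747/3353 =0.22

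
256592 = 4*64148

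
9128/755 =12  +  68/755   =  12.09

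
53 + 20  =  73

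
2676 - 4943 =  - 2267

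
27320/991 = 27 + 563/991= 27.57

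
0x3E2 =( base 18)314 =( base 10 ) 994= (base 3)1100211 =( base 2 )1111100010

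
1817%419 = 141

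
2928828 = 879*3332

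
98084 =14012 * 7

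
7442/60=3721/30  =  124.03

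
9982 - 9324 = 658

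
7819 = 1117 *7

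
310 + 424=734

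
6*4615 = 27690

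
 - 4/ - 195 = 4/195 =0.02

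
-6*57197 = -343182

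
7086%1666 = 422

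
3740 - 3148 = 592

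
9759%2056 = 1535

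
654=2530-1876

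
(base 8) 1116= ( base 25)NF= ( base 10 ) 590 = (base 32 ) ie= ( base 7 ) 1502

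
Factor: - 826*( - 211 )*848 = 2^5*7^1 * 53^1*59^1 * 211^1 = 147794528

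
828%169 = 152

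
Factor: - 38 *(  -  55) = 2090= 2^1*5^1*11^1* 19^1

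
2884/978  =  1442/489=2.95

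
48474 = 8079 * 6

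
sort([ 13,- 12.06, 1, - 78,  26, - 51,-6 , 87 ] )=[-78, - 51,  -  12.06,  -  6, 1, 13,26 , 87]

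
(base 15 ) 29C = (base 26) MP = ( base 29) kh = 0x255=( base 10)597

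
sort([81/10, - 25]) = [ - 25,81/10]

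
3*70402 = 211206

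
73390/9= 73390/9  =  8154.44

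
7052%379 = 230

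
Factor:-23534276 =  - 2^2 * 5883569^1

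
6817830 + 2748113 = 9565943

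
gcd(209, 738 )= 1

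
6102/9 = 678 = 678.00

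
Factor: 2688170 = 2^1*5^1 *268817^1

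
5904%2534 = 836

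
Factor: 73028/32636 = 41^( -1)*199^( - 1)*18257^1 = 18257/8159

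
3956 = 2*1978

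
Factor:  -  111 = - 3^1*37^1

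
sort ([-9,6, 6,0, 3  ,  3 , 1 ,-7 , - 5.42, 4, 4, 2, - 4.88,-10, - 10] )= [-10, - 10, - 9, - 7,-5.42, - 4.88, 0, 1,2,3, 3, 4, 4,  6 , 6] 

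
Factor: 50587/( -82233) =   -  3^ (  -  2 )*9137^( - 1) * 50587^1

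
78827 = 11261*7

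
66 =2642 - 2576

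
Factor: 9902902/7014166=17^( - 1 )*37^1*163^1*821^1*206299^( - 1)  =  4951451/3507083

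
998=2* 499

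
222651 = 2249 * 99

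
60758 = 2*30379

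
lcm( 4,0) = 0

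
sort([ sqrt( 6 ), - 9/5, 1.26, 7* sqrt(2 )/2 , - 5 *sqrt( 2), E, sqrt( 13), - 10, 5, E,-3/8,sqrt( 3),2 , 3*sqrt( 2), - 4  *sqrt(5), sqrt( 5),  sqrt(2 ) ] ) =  [ - 10, - 4* sqrt ( 5),-5*sqrt( 2),-9/5,-3/8,1.26,  sqrt( 2),sqrt(3), 2,sqrt( 5 ), sqrt( 6), E, E, sqrt( 13), 3*sqrt ( 2), 7*sqrt( 2 )/2,5] 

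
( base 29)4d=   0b10000001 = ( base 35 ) 3o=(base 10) 129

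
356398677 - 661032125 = - 304633448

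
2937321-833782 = 2103539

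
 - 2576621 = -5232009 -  - 2655388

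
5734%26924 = 5734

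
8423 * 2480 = 20889040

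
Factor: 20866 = 2^1*10433^1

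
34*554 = 18836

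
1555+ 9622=11177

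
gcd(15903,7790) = 19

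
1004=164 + 840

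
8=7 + 1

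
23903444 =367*65132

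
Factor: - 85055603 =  - 859^1*99017^1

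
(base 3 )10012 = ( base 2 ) 1010110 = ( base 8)126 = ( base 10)86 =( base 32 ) 2M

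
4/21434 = 2/10717= 0.00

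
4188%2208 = 1980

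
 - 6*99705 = -598230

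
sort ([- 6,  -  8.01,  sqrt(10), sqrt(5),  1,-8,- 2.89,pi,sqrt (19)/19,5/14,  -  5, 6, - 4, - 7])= [ - 8.01, - 8, - 7,-6,-5 , - 4, - 2.89,sqrt( 19 )/19, 5/14, 1, sqrt(5),pi, sqrt ( 10), 6]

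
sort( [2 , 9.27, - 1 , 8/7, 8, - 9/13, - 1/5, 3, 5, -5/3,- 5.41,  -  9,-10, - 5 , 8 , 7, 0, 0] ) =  [ - 10,-9,  -  5.41, - 5, - 5/3, - 1, - 9/13, - 1/5,0, 0, 8/7 , 2, 3,5,7,  8,  8,9.27]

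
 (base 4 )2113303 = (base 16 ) 25F3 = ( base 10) 9715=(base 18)1BHD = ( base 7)40216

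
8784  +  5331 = 14115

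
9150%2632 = 1254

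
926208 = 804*1152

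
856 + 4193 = 5049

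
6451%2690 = 1071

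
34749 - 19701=15048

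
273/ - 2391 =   -  91/797  =  -0.11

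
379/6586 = 379/6586 =0.06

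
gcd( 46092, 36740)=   668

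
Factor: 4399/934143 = 3^( - 1 )*7^(-1)*53^1* 83^1*44483^ (-1)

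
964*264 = 254496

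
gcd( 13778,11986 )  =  2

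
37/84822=37/84822 =0.00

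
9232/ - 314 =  - 30+94/157 = -29.40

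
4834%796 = 58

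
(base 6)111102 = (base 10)9326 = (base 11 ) 7009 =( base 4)2101232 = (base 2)10010001101110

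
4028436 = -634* (-6354) 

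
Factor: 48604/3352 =29/2 = 2^(  -  1 )*29^1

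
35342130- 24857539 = 10484591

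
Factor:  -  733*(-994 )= 2^1*7^1 * 71^1  *733^1 = 728602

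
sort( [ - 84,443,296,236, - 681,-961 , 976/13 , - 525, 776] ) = [ - 961, - 681, - 525 , - 84,976/13, 236,296, 443,776]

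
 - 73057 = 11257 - 84314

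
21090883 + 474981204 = 496072087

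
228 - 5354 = -5126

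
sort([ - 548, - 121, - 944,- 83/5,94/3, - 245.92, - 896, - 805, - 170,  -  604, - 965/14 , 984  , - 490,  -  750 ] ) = [-944,-896,-805,  -  750, - 604, - 548, - 490, - 245.92, - 170,-121, - 965/14, - 83/5 , 94/3, 984]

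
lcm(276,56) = 3864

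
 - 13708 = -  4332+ -9376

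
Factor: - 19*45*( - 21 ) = 17955=3^3*5^1* 7^1*19^1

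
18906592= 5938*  3184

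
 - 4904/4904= -1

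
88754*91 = 8076614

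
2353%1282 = 1071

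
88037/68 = 1294+ 45/68 = 1294.66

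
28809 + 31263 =60072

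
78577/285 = 275  +  202/285 = 275.71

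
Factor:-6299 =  - 6299^1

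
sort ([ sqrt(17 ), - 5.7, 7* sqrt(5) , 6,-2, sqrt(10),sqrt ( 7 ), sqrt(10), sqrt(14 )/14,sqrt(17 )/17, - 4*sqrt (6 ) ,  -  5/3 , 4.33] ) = [ - 4 * sqrt(6 ), - 5.7,-2 , - 5/3,sqrt ( 17 )/17, sqrt(14)/14,sqrt( 7 ),sqrt(10 ),sqrt( 10 ), sqrt ( 17) , 4.33, 6, 7*sqrt(5 )]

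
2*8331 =16662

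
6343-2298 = 4045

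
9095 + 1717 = 10812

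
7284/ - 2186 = -4+ 730/1093 = -3.33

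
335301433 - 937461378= - 602159945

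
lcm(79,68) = 5372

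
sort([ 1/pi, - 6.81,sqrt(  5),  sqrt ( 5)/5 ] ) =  [ - 6.81,  1/pi,sqrt( 5 ) /5,sqrt( 5) ] 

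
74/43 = 74/43 = 1.72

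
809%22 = 17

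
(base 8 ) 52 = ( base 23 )1j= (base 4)222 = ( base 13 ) 33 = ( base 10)42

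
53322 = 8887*6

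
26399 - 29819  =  -3420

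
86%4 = 2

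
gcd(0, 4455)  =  4455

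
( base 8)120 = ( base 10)80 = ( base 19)44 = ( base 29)2M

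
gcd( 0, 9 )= 9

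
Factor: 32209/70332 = 2^( - 2 )  *3^( - 1)*31^1 * 1039^1* 5861^ ( - 1 ) 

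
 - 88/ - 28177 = 88/28177 = 0.00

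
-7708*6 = -46248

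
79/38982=79/38982= 0.00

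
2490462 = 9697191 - 7206729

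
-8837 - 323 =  - 9160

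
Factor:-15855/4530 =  - 7/2= - 2^( -1)*7^1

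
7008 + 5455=12463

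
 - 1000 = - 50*20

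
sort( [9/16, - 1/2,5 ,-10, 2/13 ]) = [ - 10,-1/2 , 2/13,9/16, 5] 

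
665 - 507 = 158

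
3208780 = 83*38660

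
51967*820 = 42612940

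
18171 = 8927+9244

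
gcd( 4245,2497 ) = 1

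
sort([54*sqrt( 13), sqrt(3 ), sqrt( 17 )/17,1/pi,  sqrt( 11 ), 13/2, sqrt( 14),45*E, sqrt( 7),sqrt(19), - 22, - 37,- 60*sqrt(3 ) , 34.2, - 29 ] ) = [ - 60*sqrt( 3), -37, - 29, - 22,sqrt( 17) /17,  1/pi, sqrt(3),sqrt( 7),sqrt( 11),sqrt(14),sqrt( 19),13/2,34.2, 45*E, 54 * sqrt(13 )] 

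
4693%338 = 299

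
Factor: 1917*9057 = 3^4* 71^1*3019^1  =  17362269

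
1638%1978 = 1638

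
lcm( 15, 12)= 60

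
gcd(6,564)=6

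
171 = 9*19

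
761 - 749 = 12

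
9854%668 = 502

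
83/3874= 83/3874=0.02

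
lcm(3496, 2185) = 17480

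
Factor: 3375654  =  2^1*3^1*19^1*29611^1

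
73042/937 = 73042/937 = 77.95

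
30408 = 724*42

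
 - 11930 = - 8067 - 3863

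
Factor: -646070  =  - 2^1 *5^1*23^1*53^2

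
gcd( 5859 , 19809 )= 279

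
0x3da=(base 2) 1111011010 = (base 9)1315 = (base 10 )986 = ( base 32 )uq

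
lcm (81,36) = 324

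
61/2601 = 61/2601 = 0.02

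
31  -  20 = 11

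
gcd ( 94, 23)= 1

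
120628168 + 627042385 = 747670553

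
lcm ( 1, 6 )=6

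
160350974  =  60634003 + 99716971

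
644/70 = 46/5 = 9.20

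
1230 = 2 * 615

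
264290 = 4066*65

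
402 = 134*3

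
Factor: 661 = 661^1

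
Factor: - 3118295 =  - 5^1*769^1*811^1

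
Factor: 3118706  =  2^1*41^1*73^1*521^1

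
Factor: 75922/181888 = 187/448= 2^( - 6) *7^(  -  1)*11^1 * 17^1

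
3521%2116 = 1405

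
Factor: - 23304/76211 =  - 2^3*3^1*17^( - 1 )*971^1*4483^( - 1) 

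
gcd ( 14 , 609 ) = 7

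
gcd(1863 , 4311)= 9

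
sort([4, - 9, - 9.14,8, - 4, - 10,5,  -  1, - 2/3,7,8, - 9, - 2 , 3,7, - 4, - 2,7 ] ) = [-10, - 9.14,-9, - 9 , - 4, - 4,-2,  -  2, - 1, - 2/3, 3,4,5 , 7,7,7,8, 8 ] 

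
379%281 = 98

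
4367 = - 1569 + 5936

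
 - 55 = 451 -506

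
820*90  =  73800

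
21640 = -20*(-1082 )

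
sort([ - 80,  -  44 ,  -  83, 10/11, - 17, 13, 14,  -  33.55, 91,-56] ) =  [ - 83, - 80 , - 56,  -  44 , - 33.55, - 17,10/11,13, 14, 91] 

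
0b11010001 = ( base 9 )252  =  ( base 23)92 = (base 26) 81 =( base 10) 209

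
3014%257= 187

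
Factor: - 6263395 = - 5^1 *17^1 *31^1*2377^1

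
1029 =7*147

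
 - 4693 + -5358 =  - 10051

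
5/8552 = 5/8552 = 0.00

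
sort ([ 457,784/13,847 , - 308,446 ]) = [ - 308,784/13, 446,457, 847 ] 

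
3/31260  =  1/10420 = 0.00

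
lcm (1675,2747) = 68675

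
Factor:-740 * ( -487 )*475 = 2^2*5^3*19^1*37^1*487^1=171180500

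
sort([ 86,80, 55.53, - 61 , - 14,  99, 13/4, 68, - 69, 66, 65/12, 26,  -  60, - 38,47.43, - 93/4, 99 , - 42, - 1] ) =[-69, - 61, - 60, - 42, - 38,-93/4, - 14,-1,13/4, 65/12 , 26,47.43, 55.53,66, 68, 80,86, 99,99]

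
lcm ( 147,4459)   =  13377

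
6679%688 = 487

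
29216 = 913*32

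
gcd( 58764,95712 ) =12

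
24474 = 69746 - 45272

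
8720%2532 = 1124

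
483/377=1+106/377  =  1.28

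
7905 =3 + 7902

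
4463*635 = 2834005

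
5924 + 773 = 6697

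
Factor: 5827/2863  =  7^( - 1)*409^ ( - 1 )*5827^1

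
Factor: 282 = 2^1*3^1 * 47^1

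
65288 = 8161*8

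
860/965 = 172/193 = 0.89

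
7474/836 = 8 + 393/418 = 8.94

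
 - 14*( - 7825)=109550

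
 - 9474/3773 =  - 9474/3773=- 2.51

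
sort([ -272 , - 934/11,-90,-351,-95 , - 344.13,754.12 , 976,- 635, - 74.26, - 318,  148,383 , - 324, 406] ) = [ - 635, - 351,  -  344.13,-324,-318, - 272 , - 95, - 90,  -  934/11, - 74.26,148,383, 406,754.12, 976 ] 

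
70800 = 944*75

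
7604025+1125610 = 8729635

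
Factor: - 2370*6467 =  - 15326790 = -2^1 *3^1*5^1 * 29^1*79^1*223^1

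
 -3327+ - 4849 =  - 8176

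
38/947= 38/947 =0.04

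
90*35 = 3150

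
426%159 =108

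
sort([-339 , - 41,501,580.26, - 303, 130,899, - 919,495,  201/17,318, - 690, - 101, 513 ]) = [ - 919, - 690, - 339, - 303, - 101, - 41, 201/17,  130,  318,495,501, 513,580.26,899]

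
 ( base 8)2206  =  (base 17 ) 402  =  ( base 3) 1120220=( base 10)1158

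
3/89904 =1/29968 = 0.00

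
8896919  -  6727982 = 2168937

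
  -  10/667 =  - 1 + 657/667= - 0.01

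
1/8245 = 1/8245  =  0.00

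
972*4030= 3917160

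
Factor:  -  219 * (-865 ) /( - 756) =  - 63145/252 = - 2^( - 2 )*3^( - 2 ) *5^1*7^ ( - 1 )*73^1 * 173^1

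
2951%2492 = 459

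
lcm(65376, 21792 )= 65376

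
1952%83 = 43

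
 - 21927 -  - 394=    - 21533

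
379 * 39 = 14781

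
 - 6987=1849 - 8836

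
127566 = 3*42522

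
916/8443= 916/8443 = 0.11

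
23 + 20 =43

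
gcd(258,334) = 2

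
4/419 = 4/419 = 0.01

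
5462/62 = 2731/31 = 88.10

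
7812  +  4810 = 12622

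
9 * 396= 3564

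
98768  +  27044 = 125812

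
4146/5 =4146/5 = 829.20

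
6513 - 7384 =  - 871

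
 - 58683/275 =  - 58683/275 = - 213.39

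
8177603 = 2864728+5312875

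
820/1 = 820 = 820.00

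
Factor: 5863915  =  5^1*1172783^1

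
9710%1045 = 305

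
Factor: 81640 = 2^3*5^1*13^1*157^1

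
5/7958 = 5/7958 =0.00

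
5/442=5/442 = 0.01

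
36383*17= 618511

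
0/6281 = 0 = 0.00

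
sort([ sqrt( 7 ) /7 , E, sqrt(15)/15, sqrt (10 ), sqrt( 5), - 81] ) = [ - 81, sqrt(15)/15, sqrt(7 )/7, sqrt( 5 ), E , sqrt( 10 )]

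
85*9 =765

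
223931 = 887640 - 663709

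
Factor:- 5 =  - 5^1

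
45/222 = 15/74 = 0.20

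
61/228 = 61/228=0.27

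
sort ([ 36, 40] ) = [36,  40 ] 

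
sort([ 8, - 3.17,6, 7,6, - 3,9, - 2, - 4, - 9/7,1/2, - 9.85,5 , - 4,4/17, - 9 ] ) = [ - 9.85, - 9, - 4, - 4, - 3.17, - 3 , - 2, - 9/7,4/17,1/2,5, 6 , 6, 7 , 8,9 ]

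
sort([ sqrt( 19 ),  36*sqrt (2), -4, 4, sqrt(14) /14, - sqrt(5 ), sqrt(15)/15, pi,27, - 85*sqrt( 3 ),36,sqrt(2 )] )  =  [ - 85 * sqrt( 3 ), - 4, - sqrt(5 ), sqrt(15)/15,sqrt(14)/14, sqrt(2),pi,4  ,  sqrt( 19), 27,  36,36 *sqrt(2 ) ]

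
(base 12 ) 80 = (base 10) 96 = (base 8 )140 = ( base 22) 48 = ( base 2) 1100000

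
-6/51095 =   -  1 + 51089/51095 = -  0.00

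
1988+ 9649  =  11637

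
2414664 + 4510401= 6925065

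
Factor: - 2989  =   - 7^2*61^1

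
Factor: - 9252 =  - 2^2*  3^2*257^1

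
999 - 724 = 275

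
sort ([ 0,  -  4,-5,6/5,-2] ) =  [ - 5, - 4, - 2,0,6/5 ] 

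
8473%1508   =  933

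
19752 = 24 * 823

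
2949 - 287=2662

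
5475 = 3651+1824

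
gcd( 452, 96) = 4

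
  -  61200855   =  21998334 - 83199189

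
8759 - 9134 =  - 375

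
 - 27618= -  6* 4603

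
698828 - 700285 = -1457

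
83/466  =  83/466 = 0.18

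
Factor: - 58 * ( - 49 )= 2^1*7^2*29^1  =  2842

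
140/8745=28/1749  =  0.02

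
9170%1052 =754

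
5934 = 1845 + 4089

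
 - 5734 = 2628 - 8362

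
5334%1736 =126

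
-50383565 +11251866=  - 39131699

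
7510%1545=1330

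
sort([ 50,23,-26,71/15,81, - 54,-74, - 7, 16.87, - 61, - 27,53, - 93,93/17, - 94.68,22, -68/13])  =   [ - 94.68 , - 93,-74,- 61,-54,- 27,  -  26, - 7, - 68/13, 71/15, 93/17, 16.87, 22,23,50, 53, 81] 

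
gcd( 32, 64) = 32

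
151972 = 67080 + 84892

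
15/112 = 15/112 = 0.13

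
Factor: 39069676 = 2^2 * 9767419^1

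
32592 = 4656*7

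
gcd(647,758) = 1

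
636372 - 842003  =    -  205631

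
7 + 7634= 7641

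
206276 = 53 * 3892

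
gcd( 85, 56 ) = 1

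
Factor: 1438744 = 2^3*17^1 * 71^1*149^1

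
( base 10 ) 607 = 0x25f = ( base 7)1525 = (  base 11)502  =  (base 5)4412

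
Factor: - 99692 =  -2^2*24923^1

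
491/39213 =491/39213 = 0.01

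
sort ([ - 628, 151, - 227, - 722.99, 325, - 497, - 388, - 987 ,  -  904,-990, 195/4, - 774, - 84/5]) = [ - 990, - 987, - 904, - 774, - 722.99, - 628,- 497, - 388,- 227, - 84/5, 195/4,  151, 325 ] 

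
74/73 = 1 + 1/73  =  1.01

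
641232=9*71248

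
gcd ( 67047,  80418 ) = 3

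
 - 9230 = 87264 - 96494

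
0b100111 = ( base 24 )1f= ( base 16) 27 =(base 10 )39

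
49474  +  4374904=4424378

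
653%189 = 86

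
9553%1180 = 113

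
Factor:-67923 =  - 3^2*7547^1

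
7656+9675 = 17331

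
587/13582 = 587/13582 = 0.04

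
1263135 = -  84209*(-15 ) 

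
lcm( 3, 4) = 12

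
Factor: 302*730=2^2*5^1 * 73^1*151^1 = 220460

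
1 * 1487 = 1487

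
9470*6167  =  58401490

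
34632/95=34632/95 = 364.55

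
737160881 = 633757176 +103403705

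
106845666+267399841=374245507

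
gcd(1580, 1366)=2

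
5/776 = 5/776 = 0.01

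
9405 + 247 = 9652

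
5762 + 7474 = 13236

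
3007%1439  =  129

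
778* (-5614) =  - 4367692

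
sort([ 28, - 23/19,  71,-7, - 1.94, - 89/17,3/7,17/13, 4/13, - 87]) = [ - 87, - 7, - 89/17, - 1.94, - 23/19 , 4/13 , 3/7, 17/13,28, 71 ]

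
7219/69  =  7219/69 = 104.62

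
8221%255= 61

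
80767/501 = 80767/501 = 161.21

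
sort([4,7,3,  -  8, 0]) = [ - 8,  0,3,  4,7 ] 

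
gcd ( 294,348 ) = 6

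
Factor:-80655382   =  -2^1*40327691^1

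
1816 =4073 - 2257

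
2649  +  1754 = 4403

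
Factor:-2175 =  - 3^1 * 5^2*29^1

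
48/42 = 1+1/7  =  1.14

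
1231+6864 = 8095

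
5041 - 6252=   -  1211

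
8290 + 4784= 13074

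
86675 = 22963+63712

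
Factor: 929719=7^1*132817^1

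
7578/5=7578/5 = 1515.60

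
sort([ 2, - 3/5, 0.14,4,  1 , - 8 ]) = [ - 8, - 3/5,0.14,1, 2,4]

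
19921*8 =159368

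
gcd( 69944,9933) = 7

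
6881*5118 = 35216958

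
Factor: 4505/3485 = 53/41 = 41^ ( - 1)*53^1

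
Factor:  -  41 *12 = - 2^2*3^1* 41^1 = -  492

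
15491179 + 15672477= 31163656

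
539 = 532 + 7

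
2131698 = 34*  62697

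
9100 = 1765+7335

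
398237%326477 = 71760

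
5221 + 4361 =9582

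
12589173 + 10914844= 23504017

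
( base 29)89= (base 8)361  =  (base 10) 241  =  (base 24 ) A1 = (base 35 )6v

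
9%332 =9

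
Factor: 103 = 103^1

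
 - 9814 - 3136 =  - 12950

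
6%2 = 0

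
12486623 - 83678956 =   -  71192333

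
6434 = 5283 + 1151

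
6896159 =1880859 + 5015300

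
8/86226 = 4/43113 = 0.00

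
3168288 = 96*33003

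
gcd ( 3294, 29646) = 3294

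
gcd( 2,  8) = 2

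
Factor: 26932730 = 2^1*5^1*11^1*244843^1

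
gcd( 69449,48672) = 1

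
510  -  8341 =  - 7831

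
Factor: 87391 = 281^1  *311^1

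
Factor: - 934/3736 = - 1/4 = - 2^(  -  2) 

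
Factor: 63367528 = 2^3*7^1*67^1*16889^1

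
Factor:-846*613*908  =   - 2^3*3^2*47^1*227^1*613^1 = -  470886984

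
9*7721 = 69489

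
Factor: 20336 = 2^4*31^1*41^1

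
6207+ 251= 6458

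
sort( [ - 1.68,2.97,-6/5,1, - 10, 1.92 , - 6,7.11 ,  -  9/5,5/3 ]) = [-10,  -  6, - 9/5, - 1.68, - 6/5 , 1,5/3, 1.92,2.97, 7.11]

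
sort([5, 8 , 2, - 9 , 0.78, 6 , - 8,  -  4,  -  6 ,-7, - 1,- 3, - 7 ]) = [-9 , - 8, - 7,-7,-6, - 4 , - 3, - 1,0.78,2, 5, 6, 8 ]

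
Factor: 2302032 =2^4*3^1*199^1*241^1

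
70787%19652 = 11831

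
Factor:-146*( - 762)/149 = 2^2*3^1*73^1*127^1*149^( - 1) = 111252/149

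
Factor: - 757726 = -2^1*227^1*1669^1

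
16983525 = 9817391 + 7166134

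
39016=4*9754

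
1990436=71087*28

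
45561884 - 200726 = 45361158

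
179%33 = 14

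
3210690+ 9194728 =12405418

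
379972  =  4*94993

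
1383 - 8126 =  - 6743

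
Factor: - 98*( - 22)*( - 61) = -2^2*7^2*11^1*61^1 = - 131516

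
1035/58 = 17+ 49/58=17.84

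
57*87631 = 4994967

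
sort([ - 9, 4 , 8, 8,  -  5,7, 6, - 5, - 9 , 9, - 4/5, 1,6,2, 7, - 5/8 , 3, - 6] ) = [ - 9,-9, -6,-5,-5, - 4/5, - 5/8, 1, 2 , 3, 4,6, 6, 7, 7,8,  8, 9]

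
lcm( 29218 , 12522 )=87654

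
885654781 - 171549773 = 714105008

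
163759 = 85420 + 78339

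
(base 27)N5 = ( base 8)1162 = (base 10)626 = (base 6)2522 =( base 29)LH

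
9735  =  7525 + 2210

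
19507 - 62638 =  - 43131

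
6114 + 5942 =12056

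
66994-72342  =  -5348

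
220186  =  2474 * 89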